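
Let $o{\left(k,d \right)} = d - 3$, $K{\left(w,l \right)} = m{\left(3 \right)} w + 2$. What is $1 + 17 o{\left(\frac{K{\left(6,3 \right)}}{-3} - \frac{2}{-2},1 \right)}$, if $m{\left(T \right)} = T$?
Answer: $-33$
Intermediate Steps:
$K{\left(w,l \right)} = 2 + 3 w$ ($K{\left(w,l \right)} = 3 w + 2 = 2 + 3 w$)
$o{\left(k,d \right)} = -3 + d$ ($o{\left(k,d \right)} = d - 3 = -3 + d$)
$1 + 17 o{\left(\frac{K{\left(6,3 \right)}}{-3} - \frac{2}{-2},1 \right)} = 1 + 17 \left(-3 + 1\right) = 1 + 17 \left(-2\right) = 1 - 34 = -33$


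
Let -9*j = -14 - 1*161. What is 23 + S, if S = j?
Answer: 382/9 ≈ 42.444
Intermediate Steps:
j = 175/9 (j = -(-14 - 1*161)/9 = -(-14 - 161)/9 = -⅑*(-175) = 175/9 ≈ 19.444)
S = 175/9 ≈ 19.444
23 + S = 23 + 175/9 = 382/9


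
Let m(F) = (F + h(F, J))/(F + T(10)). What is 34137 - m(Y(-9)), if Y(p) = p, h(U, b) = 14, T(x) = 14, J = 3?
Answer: 34136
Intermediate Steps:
m(F) = 1 (m(F) = (F + 14)/(F + 14) = (14 + F)/(14 + F) = 1)
34137 - m(Y(-9)) = 34137 - 1*1 = 34137 - 1 = 34136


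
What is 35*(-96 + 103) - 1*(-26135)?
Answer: 26380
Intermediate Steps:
35*(-96 + 103) - 1*(-26135) = 35*7 + 26135 = 245 + 26135 = 26380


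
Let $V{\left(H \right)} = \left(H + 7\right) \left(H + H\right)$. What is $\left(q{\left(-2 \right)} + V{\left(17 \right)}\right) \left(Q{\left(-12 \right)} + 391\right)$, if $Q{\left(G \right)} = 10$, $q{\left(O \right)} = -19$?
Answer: $319597$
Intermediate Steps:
$V{\left(H \right)} = 2 H \left(7 + H\right)$ ($V{\left(H \right)} = \left(7 + H\right) 2 H = 2 H \left(7 + H\right)$)
$\left(q{\left(-2 \right)} + V{\left(17 \right)}\right) \left(Q{\left(-12 \right)} + 391\right) = \left(-19 + 2 \cdot 17 \left(7 + 17\right)\right) \left(10 + 391\right) = \left(-19 + 2 \cdot 17 \cdot 24\right) 401 = \left(-19 + 816\right) 401 = 797 \cdot 401 = 319597$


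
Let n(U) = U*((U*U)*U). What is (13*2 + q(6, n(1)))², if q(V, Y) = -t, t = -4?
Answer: 900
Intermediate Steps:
n(U) = U⁴ (n(U) = U*(U²*U) = U*U³ = U⁴)
q(V, Y) = 4 (q(V, Y) = -1*(-4) = 4)
(13*2 + q(6, n(1)))² = (13*2 + 4)² = (26 + 4)² = 30² = 900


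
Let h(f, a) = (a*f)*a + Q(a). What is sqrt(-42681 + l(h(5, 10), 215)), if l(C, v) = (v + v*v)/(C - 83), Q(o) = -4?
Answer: I*sqrt(7260875769)/413 ≈ 206.32*I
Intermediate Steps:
h(f, a) = -4 + f*a**2 (h(f, a) = (a*f)*a - 4 = f*a**2 - 4 = -4 + f*a**2)
l(C, v) = (v + v**2)/(-83 + C)
sqrt(-42681 + l(h(5, 10), 215)) = sqrt(-42681 + 215*(1 + 215)/(-83 + (-4 + 5*10**2))) = sqrt(-42681 + 215*216/(-83 + (-4 + 5*100))) = sqrt(-42681 + 215*216/(-83 + (-4 + 500))) = sqrt(-42681 + 215*216/(-83 + 496)) = sqrt(-42681 + 215*216/413) = sqrt(-42681 + 215*(1/413)*216) = sqrt(-42681 + 46440/413) = sqrt(-17580813/413) = I*sqrt(7260875769)/413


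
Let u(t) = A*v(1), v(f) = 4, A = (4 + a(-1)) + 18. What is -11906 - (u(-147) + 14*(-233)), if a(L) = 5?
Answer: -8752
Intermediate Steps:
A = 27 (A = (4 + 5) + 18 = 9 + 18 = 27)
u(t) = 108 (u(t) = 27*4 = 108)
-11906 - (u(-147) + 14*(-233)) = -11906 - (108 + 14*(-233)) = -11906 - (108 - 3262) = -11906 - 1*(-3154) = -11906 + 3154 = -8752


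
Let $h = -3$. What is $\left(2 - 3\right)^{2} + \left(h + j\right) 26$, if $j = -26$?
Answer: $-753$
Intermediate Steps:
$\left(2 - 3\right)^{2} + \left(h + j\right) 26 = \left(2 - 3\right)^{2} + \left(-3 - 26\right) 26 = \left(-1\right)^{2} - 754 = 1 - 754 = -753$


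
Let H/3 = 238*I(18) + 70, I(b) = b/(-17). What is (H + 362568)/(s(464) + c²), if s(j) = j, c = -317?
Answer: 120674/33651 ≈ 3.5860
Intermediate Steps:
I(b) = -b/17 (I(b) = b*(-1/17) = -b/17)
H = -546 (H = 3*(238*(-1/17*18) + 70) = 3*(238*(-18/17) + 70) = 3*(-252 + 70) = 3*(-182) = -546)
(H + 362568)/(s(464) + c²) = (-546 + 362568)/(464 + (-317)²) = 362022/(464 + 100489) = 362022/100953 = 362022*(1/100953) = 120674/33651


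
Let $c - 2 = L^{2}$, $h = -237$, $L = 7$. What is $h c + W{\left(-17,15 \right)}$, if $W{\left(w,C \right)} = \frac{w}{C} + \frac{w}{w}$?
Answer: $- \frac{181307}{15} \approx -12087.0$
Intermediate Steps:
$W{\left(w,C \right)} = 1 + \frac{w}{C}$ ($W{\left(w,C \right)} = \frac{w}{C} + 1 = 1 + \frac{w}{C}$)
$c = 51$ ($c = 2 + 7^{2} = 2 + 49 = 51$)
$h c + W{\left(-17,15 \right)} = \left(-237\right) 51 + \frac{15 - 17}{15} = -12087 + \frac{1}{15} \left(-2\right) = -12087 - \frac{2}{15} = - \frac{181307}{15}$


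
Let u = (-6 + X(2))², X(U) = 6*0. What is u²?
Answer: 1296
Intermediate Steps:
X(U) = 0
u = 36 (u = (-6 + 0)² = (-6)² = 36)
u² = 36² = 1296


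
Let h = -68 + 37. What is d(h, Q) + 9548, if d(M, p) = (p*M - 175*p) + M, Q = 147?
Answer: -20765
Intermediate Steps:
h = -31
d(M, p) = M - 175*p + M*p (d(M, p) = (M*p - 175*p) + M = (-175*p + M*p) + M = M - 175*p + M*p)
d(h, Q) + 9548 = (-31 - 175*147 - 31*147) + 9548 = (-31 - 25725 - 4557) + 9548 = -30313 + 9548 = -20765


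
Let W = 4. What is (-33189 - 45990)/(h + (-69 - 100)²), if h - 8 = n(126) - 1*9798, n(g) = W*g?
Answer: -26393/6425 ≈ -4.1079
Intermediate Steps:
n(g) = 4*g
h = -9286 (h = 8 + (4*126 - 1*9798) = 8 + (504 - 9798) = 8 - 9294 = -9286)
(-33189 - 45990)/(h + (-69 - 100)²) = (-33189 - 45990)/(-9286 + (-69 - 100)²) = -79179/(-9286 + (-169)²) = -79179/(-9286 + 28561) = -79179/19275 = -79179*1/19275 = -26393/6425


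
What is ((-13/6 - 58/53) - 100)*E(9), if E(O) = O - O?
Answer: 0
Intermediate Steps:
E(O) = 0
((-13/6 - 58/53) - 100)*E(9) = ((-13/6 - 58/53) - 100)*0 = (-1037/318 - 100)*0 = -32837/318*0 = 0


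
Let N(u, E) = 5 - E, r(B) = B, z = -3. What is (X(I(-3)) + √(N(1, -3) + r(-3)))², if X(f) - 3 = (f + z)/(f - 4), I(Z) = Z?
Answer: 974/49 + 54*√5/7 ≈ 37.127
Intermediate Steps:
X(f) = 3 + (-3 + f)/(-4 + f) (X(f) = 3 + (f - 3)/(f - 4) = 3 + (-3 + f)/(-4 + f))
(X(I(-3)) + √(N(1, -3) + r(-3)))² = ((-15 + 4*(-3))/(-4 - 3) + √((5 - 1*(-3)) - 3))² = ((-15 - 12)/(-7) + √((5 + 3) - 3))² = (-⅐*(-27) + √(8 - 3))² = (27/7 + √5)²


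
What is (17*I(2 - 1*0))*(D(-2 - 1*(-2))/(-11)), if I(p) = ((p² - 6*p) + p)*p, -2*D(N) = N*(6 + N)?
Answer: 0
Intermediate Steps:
D(N) = -N*(6 + N)/2
I(p) = p*(p² - 5*p) (I(p) = (p² - 5*p)*p = p*(p² - 5*p))
(17*I(2 - 1*0))*(D(-2 - 1*(-2))/(-11)) = (17*((2 - 1*0)²*(-5 + (2 - 1*0))))*(-(-2 - 1*(-2))*(6 + (-2 - 1*(-2)))/2/(-11)) = (17*((2 + 0)²*(-5 + (2 + 0))))*(-(-2 + 2)*(6 + (-2 + 2))/2*(-1/11)) = (17*(2²*(-5 + 2)))*(-½*0*(6 + 0)*(-1/11)) = (17*(4*(-3)))*(-½*0*6*(-1/11)) = (17*(-12))*(0*(-1/11)) = -204*0 = 0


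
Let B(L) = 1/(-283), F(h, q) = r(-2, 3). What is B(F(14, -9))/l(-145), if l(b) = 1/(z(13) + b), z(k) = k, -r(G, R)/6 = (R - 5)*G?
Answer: 132/283 ≈ 0.46643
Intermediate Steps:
r(G, R) = -6*G*(-5 + R) (r(G, R) = -6*(R - 5)*G = -6*(-5 + R)*G = -6*G*(-5 + R))
F(h, q) = -24 (F(h, q) = 6*(-2)*(5 - 1*3) = 6*(-2)*(5 - 3) = 6*(-2)*2 = -24)
B(L) = -1/283
l(b) = 1/(13 + b)
B(F(14, -9))/l(-145) = -1/(283*(1/(13 - 145))) = -1/(283*(1/(-132))) = -1/(283*(-1/132)) = -1/283*(-132) = 132/283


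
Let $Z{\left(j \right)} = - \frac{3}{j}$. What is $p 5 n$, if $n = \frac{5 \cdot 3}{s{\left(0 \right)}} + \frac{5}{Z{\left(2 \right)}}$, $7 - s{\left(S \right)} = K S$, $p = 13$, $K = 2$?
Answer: $- \frac{1625}{21} \approx -77.381$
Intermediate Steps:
$s{\left(S \right)} = 7 - 2 S$
$n = - \frac{25}{21}$ ($n = \frac{5 \cdot 3}{7 - 0} + \frac{5}{\left(-3\right) \frac{1}{2}} = \frac{15}{7 + 0} + \frac{5}{\left(-3\right) \frac{1}{2}} = \frac{15}{7} + \frac{5}{- \frac{3}{2}} = 15 \cdot \frac{1}{7} + 5 \left(- \frac{2}{3}\right) = \frac{15}{7} - \frac{10}{3} = - \frac{25}{21} \approx -1.1905$)
$p 5 n = 13 \cdot 5 \left(- \frac{25}{21}\right) = 65 \left(- \frac{25}{21}\right) = - \frac{1625}{21}$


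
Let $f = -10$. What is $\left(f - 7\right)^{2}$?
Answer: $289$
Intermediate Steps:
$\left(f - 7\right)^{2} = \left(-10 - 7\right)^{2} = \left(-17\right)^{2} = 289$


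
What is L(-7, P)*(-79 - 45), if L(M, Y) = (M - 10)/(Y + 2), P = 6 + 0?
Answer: 527/2 ≈ 263.50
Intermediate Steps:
P = 6
L(M, Y) = (-10 + M)/(2 + Y)
L(-7, P)*(-79 - 45) = ((-10 - 7)/(2 + 6))*(-79 - 45) = (-17/8)*(-124) = ((1/8)*(-17))*(-124) = -17/8*(-124) = 527/2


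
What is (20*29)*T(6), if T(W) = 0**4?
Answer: 0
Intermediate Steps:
T(W) = 0
(20*29)*T(6) = (20*29)*0 = 580*0 = 0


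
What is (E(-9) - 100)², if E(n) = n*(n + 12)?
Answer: 16129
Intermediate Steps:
E(n) = n*(12 + n)
(E(-9) - 100)² = (-9*(12 - 9) - 100)² = (-9*3 - 100)² = (-27 - 100)² = (-127)² = 16129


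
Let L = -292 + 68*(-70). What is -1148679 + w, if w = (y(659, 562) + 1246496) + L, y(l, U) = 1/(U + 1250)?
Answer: 168090181/1812 ≈ 92765.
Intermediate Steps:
y(l, U) = 1/(1250 + U)
L = -5052 (L = -292 - 4760 = -5052)
w = 2249496529/1812 (w = (1/(1250 + 562) + 1246496) - 5052 = (1/1812 + 1246496) - 5052 = 2258650753/1812 - 5052 = 2249496529/1812 ≈ 1.2414e+6)
-1148679 + w = -1148679 + 2249496529/1812 = 168090181/1812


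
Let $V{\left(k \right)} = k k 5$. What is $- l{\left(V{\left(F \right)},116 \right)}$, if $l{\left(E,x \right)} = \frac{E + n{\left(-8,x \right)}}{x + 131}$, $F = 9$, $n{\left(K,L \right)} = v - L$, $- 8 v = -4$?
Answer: $- \frac{579}{494} \approx -1.1721$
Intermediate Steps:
$v = \frac{1}{2}$ ($v = \left(- \frac{1}{8}\right) \left(-4\right) = \frac{1}{2} \approx 0.5$)
$n{\left(K,L \right)} = \frac{1}{2} - L$
$V{\left(k \right)} = 5 k^{2}$ ($V{\left(k \right)} = k^{2} \cdot 5 = 5 k^{2}$)
$l{\left(E,x \right)} = \frac{\frac{1}{2} + E - x}{131 + x}$ ($l{\left(E,x \right)} = \frac{E - \left(- \frac{1}{2} + x\right)}{x + 131} = \frac{\frac{1}{2} + E - x}{131 + x}$)
$- l{\left(V{\left(F \right)},116 \right)} = - \frac{\frac{1}{2} + 5 \cdot 9^{2} - 116}{131 + 116} = - \frac{\frac{1}{2} + 5 \cdot 81 - 116}{247} = - \frac{\frac{1}{2} + 405 - 116}{247} = - \frac{579}{247 \cdot 2} = \left(-1\right) \frac{579}{494} = - \frac{579}{494}$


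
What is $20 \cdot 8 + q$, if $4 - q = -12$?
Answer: $176$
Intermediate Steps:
$q = 16$ ($q = 4 - -12 = 4 + 12 = 16$)
$20 \cdot 8 + q = 20 \cdot 8 + 16 = 160 + 16 = 176$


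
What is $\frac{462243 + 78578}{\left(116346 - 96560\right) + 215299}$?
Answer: $\frac{540821}{235085} \approx 2.3005$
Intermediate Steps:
$\frac{462243 + 78578}{\left(116346 - 96560\right) + 215299} = \frac{540821}{\left(116346 - 96560\right) + 215299} = \frac{540821}{19786 + 215299} = \frac{540821}{235085}$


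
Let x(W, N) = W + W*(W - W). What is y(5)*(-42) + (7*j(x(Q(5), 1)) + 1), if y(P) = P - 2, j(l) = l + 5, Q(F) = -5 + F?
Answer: -90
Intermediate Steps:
x(W, N) = W (x(W, N) = W + W*0 = W + 0 = W)
j(l) = 5 + l
y(P) = -2 + P
y(5)*(-42) + (7*j(x(Q(5), 1)) + 1) = (-2 + 5)*(-42) + (7*(5 + (-5 + 5)) + 1) = 3*(-42) + (7*(5 + 0) + 1) = -126 + (7*5 + 1) = -126 + (35 + 1) = -126 + 36 = -90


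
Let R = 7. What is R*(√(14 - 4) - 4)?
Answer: -28 + 7*√10 ≈ -5.8641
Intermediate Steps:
R*(√(14 - 4) - 4) = 7*(√(14 - 4) - 4) = 7*(√10 - 4) = 7*(-4 + √10) = -28 + 7*√10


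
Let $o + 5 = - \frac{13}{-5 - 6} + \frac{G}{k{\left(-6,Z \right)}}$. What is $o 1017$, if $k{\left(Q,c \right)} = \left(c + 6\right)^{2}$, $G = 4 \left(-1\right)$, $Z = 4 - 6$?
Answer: $- \frac{182043}{44} \approx -4137.3$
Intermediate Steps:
$Z = -2$ ($Z = 4 - 6 = -2$)
$G = -4$
$k{\left(Q,c \right)} = \left(6 + c\right)^{2}$
$o = - \frac{179}{44}$ ($o = -5 - \left(\frac{4}{\left(6 - 2\right)^{2}} + \frac{13}{-5 - 6}\right) = -5 - \left(\frac{1}{4} + \frac{13}{-5 - 6}\right) = -5 - \left(- \frac{13}{11} + \frac{1}{4}\right) = -5 - - \frac{41}{44} = -5 + \left(\frac{13}{11} - \frac{1}{4}\right) = -5 + \frac{41}{44} = - \frac{179}{44} \approx -4.0682$)
$o 1017 = \left(- \frac{179}{44}\right) 1017 = - \frac{182043}{44}$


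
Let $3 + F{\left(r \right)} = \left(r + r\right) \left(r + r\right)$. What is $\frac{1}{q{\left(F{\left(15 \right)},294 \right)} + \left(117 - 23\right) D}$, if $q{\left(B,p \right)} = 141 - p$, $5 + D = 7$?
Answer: $\frac{1}{35} \approx 0.028571$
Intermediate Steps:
$D = 2$ ($D = -5 + 7 = 2$)
$F{\left(r \right)} = -3 + 4 r^{2}$ ($F{\left(r \right)} = -3 + \left(r + r\right) \left(r + r\right) = -3 + 2 r 2 r = -3 + 4 r^{2}$)
$\frac{1}{q{\left(F{\left(15 \right)},294 \right)} + \left(117 - 23\right) D} = \frac{1}{\left(141 - 294\right) + \left(117 - 23\right) 2} = \frac{1}{\left(141 - 294\right) + 94 \cdot 2} = \frac{1}{-153 + 188} = \frac{1}{35}$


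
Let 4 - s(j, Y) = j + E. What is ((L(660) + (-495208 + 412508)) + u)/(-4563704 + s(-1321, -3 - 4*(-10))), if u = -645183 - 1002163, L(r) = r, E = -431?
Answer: 864693/2280974 ≈ 0.37909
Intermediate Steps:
s(j, Y) = 435 - j (s(j, Y) = 4 - (j - 431) = 4 - (-431 + j) = 4 + (431 - j) = 435 - j)
u = -1647346
((L(660) + (-495208 + 412508)) + u)/(-4563704 + s(-1321, -3 - 4*(-10))) = ((660 + (-495208 + 412508)) - 1647346)/(-4563704 + (435 - 1*(-1321))) = ((660 - 82700) - 1647346)/(-4563704 + (435 + 1321)) = (-82040 - 1647346)/(-4563704 + 1756) = -1729386/(-4561948) = -1729386*(-1/4561948) = 864693/2280974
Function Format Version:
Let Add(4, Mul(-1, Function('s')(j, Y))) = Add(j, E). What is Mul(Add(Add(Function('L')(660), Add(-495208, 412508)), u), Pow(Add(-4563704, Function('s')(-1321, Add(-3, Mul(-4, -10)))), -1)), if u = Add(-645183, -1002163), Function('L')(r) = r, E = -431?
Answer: Rational(864693, 2280974) ≈ 0.37909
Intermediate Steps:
Function('s')(j, Y) = Add(435, Mul(-1, j)) (Function('s')(j, Y) = Add(4, Mul(-1, Add(j, -431))) = Add(4, Mul(-1, Add(-431, j))) = Add(4, Add(431, Mul(-1, j))) = Add(435, Mul(-1, j)))
u = -1647346
Mul(Add(Add(Function('L')(660), Add(-495208, 412508)), u), Pow(Add(-4563704, Function('s')(-1321, Add(-3, Mul(-4, -10)))), -1)) = Mul(Add(Add(660, Add(-495208, 412508)), -1647346), Pow(Add(-4563704, Add(435, Mul(-1, -1321))), -1)) = Mul(Add(Add(660, -82700), -1647346), Pow(Add(-4563704, Add(435, 1321)), -1)) = Mul(Add(-82040, -1647346), Pow(Add(-4563704, 1756), -1)) = Mul(-1729386, Pow(-4561948, -1)) = Mul(-1729386, Rational(-1, 4561948)) = Rational(864693, 2280974)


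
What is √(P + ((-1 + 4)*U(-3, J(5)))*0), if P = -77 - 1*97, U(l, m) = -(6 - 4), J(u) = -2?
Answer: I*√174 ≈ 13.191*I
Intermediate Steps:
U(l, m) = -2 (U(l, m) = -1*2 = -2)
P = -174 (P = -77 - 97 = -174)
√(P + ((-1 + 4)*U(-3, J(5)))*0) = √(-174 + ((-1 + 4)*(-2))*0) = √(-174 + (3*(-2))*0) = √(-174 - 6*0) = √(-174 + 0) = √(-174) = I*√174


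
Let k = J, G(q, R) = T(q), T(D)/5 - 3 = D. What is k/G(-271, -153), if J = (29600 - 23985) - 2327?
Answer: -822/335 ≈ -2.4537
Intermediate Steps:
T(D) = 15 + 5*D
G(q, R) = 15 + 5*q
J = 3288 (J = 5615 - 2327 = 3288)
k = 3288
k/G(-271, -153) = 3288/(15 + 5*(-271)) = 3288/(15 - 1355) = 3288/(-1340) = 3288*(-1/1340) = -822/335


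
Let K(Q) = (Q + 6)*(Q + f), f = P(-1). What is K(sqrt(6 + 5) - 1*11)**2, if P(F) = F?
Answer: 8220 - 2414*sqrt(11) ≈ 213.67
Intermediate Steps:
f = -1
K(Q) = (-1 + Q)*(6 + Q) (K(Q) = (Q + 6)*(Q - 1) = (6 + Q)*(-1 + Q) = (-1 + Q)*(6 + Q))
K(sqrt(6 + 5) - 1*11)**2 = (-6 + (sqrt(6 + 5) - 1*11)**2 + 5*(sqrt(6 + 5) - 1*11))**2 = (-6 + (sqrt(11) - 11)**2 + 5*(sqrt(11) - 11))**2 = (-6 + (-11 + sqrt(11))**2 + 5*(-11 + sqrt(11)))**2 = (-6 + (-11 + sqrt(11))**2 + (-55 + 5*sqrt(11)))**2 = (-61 + (-11 + sqrt(11))**2 + 5*sqrt(11))**2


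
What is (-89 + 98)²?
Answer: 81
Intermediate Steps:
(-89 + 98)² = 9² = 81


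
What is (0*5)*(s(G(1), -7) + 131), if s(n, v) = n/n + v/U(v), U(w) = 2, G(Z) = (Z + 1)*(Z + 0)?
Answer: 0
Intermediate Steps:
G(Z) = Z*(1 + Z) (G(Z) = (1 + Z)*Z = Z*(1 + Z))
s(n, v) = 1 + v/2 (s(n, v) = n/n + v/2 = 1 + v*(½) = 1 + v/2)
(0*5)*(s(G(1), -7) + 131) = (0*5)*((1 + (½)*(-7)) + 131) = 0*((1 - 7/2) + 131) = 0*(-5/2 + 131) = 0*(257/2) = 0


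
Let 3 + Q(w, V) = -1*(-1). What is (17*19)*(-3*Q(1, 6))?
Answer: 1938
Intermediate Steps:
Q(w, V) = -2 (Q(w, V) = -3 - 1*(-1) = -3 + 1 = -2)
(17*19)*(-3*Q(1, 6)) = (17*19)*(-3*(-2)) = 323*6 = 1938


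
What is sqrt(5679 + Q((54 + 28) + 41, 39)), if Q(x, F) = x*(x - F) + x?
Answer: sqrt(16134) ≈ 127.02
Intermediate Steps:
Q(x, F) = x + x*(x - F)
sqrt(5679 + Q((54 + 28) + 41, 39)) = sqrt(5679 + ((54 + 28) + 41)*(1 + ((54 + 28) + 41) - 1*39)) = sqrt(5679 + (82 + 41)*(1 + (82 + 41) - 39)) = sqrt(5679 + 123*(1 + 123 - 39)) = sqrt(5679 + 123*85) = sqrt(5679 + 10455) = sqrt(16134)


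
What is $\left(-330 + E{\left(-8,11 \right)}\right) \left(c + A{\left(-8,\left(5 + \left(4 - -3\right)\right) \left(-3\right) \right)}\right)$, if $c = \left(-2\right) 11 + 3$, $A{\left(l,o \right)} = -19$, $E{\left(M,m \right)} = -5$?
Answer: $12730$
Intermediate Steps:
$c = -19$ ($c = -22 + 3 = -19$)
$\left(-330 + E{\left(-8,11 \right)}\right) \left(c + A{\left(-8,\left(5 + \left(4 - -3\right)\right) \left(-3\right) \right)}\right) = \left(-330 - 5\right) \left(-19 - 19\right) = \left(-335\right) \left(-38\right) = 12730$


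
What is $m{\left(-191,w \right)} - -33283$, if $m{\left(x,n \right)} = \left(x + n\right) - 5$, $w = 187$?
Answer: $33274$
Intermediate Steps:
$m{\left(x,n \right)} = -5 + n + x$ ($m{\left(x,n \right)} = \left(n + x\right) - 5 = -5 + n + x$)
$m{\left(-191,w \right)} - -33283 = \left(-5 + 187 - 191\right) - -33283 = -9 + 33283 = 33274$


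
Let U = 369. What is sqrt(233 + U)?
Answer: sqrt(602) ≈ 24.536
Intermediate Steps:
sqrt(233 + U) = sqrt(233 + 369) = sqrt(602)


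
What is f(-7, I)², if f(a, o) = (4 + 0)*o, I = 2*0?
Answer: 0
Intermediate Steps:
I = 0
f(a, o) = 4*o
f(-7, I)² = (4*0)² = 0² = 0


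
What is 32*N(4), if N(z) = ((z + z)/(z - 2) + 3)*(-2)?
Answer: -448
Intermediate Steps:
N(z) = -6 - 4*z/(-2 + z) (N(z) = ((2*z)/(-2 + z) + 3)*(-2) = (2*z/(-2 + z) + 3)*(-2) = (3 + 2*z/(-2 + z))*(-2) = -6 - 4*z/(-2 + z))
32*N(4) = 32*(2*(6 - 5*4)/(-2 + 4)) = 32*(2*(6 - 20)/2) = 32*(2*(½)*(-14)) = 32*(-14) = -448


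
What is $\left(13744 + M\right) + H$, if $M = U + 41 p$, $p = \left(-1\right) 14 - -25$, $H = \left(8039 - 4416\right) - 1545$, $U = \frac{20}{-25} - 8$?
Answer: $\frac{81321}{5} \approx 16264.0$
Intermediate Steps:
$U = - \frac{44}{5}$ ($U = 20 \left(- \frac{1}{25}\right) - 8 = - \frac{4}{5} - 8 = - \frac{44}{5} \approx -8.8$)
$H = 2078$ ($H = 3623 - 1545 = 2078$)
$p = 11$ ($p = -14 + 25 = 11$)
$M = \frac{2211}{5}$ ($M = - \frac{44}{5} + 41 \cdot 11 = - \frac{44}{5} + 451 = \frac{2211}{5} \approx 442.2$)
$\left(13744 + M\right) + H = \left(13744 + \frac{2211}{5}\right) + 2078 = \frac{70931}{5} + 2078 = \frac{81321}{5}$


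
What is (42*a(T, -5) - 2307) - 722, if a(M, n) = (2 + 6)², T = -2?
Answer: -341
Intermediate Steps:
a(M, n) = 64 (a(M, n) = 8² = 64)
(42*a(T, -5) - 2307) - 722 = (42*64 - 2307) - 722 = (2688 - 2307) - 722 = 381 - 722 = -341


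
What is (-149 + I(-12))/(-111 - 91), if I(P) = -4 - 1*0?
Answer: 153/202 ≈ 0.75743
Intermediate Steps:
I(P) = -4 (I(P) = -4 + 0 = -4)
(-149 + I(-12))/(-111 - 91) = (-149 - 4)/(-111 - 91) = -153/(-202) = -153*(-1/202) = 153/202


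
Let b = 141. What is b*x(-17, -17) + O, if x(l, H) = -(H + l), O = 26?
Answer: 4820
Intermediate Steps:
x(l, H) = -H - l
b*x(-17, -17) + O = 141*(-1*(-17) - 1*(-17)) + 26 = 141*(17 + 17) + 26 = 141*34 + 26 = 4794 + 26 = 4820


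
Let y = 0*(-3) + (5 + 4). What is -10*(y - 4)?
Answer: -50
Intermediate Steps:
y = 9 (y = 0 + 9 = 9)
-10*(y - 4) = -10*(9 - 4) = -10*5 = -50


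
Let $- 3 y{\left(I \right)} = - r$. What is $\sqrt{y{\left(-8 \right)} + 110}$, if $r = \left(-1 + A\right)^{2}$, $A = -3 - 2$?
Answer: $\sqrt{122} \approx 11.045$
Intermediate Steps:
$A = -5$ ($A = -3 - 2 = -5$)
$r = 36$ ($r = \left(-1 - 5\right)^{2} = \left(-6\right)^{2} = 36$)
$y{\left(I \right)} = 12$ ($y{\left(I \right)} = - \frac{\left(-1\right) 36}{3} = \left(- \frac{1}{3}\right) \left(-36\right) = 12$)
$\sqrt{y{\left(-8 \right)} + 110} = \sqrt{12 + 110} = \sqrt{122}$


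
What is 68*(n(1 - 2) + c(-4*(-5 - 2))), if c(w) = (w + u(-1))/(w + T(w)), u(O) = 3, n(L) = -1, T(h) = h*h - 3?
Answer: -52904/809 ≈ -65.394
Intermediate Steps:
T(h) = -3 + h² (T(h) = h² - 3 = -3 + h²)
c(w) = (3 + w)/(-3 + w + w²) (c(w) = (w + 3)/(w + (-3 + w²)) = (3 + w)/(-3 + w + w²))
68*(n(1 - 2) + c(-4*(-5 - 2))) = 68*(-1 + (3 - 4*(-5 - 2))/(-3 - 4*(-5 - 2) + (-4*(-5 - 2))²)) = 68*(-1 + (3 - 4*(-7))/(-3 - 4*(-7) + (-4*(-7))²)) = 68*(-1 + (3 + 28)/(-3 + 28 + 28²)) = 68*(-1 + 31/(-3 + 28 + 784)) = 68*(-1 + 31/809) = 68*(-778/809) = -52904/809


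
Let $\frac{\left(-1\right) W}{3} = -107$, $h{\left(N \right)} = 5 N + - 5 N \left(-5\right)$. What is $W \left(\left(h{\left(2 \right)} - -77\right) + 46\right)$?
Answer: $58743$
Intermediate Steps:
$h{\left(N \right)} = 30 N$ ($h{\left(N \right)} = 5 N + 25 N = 30 N$)
$W = 321$ ($W = \left(-3\right) \left(-107\right) = 321$)
$W \left(\left(h{\left(2 \right)} - -77\right) + 46\right) = 321 \left(\left(30 \cdot 2 - -77\right) + 46\right) = 321 \left(\left(60 + 77\right) + 46\right) = 321 \left(137 + 46\right) = 321 \cdot 183 = 58743$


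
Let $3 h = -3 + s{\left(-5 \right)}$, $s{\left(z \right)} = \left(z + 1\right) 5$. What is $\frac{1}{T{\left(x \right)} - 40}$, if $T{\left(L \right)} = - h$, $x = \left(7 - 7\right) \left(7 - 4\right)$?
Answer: $- \frac{3}{97} \approx -0.030928$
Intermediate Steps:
$s{\left(z \right)} = 5 + 5 z$ ($s{\left(z \right)} = \left(1 + z\right) 5 = 5 + 5 z$)
$x = 0$ ($x = 0 \cdot 3 = 0$)
$h = - \frac{23}{3}$ ($h = \frac{-3 + \left(5 + 5 \left(-5\right)\right)}{3} = \frac{-3 + \left(5 - 25\right)}{3} = \frac{-3 - 20}{3} = \frac{1}{3} \left(-23\right) = - \frac{23}{3} \approx -7.6667$)
$T{\left(L \right)} = \frac{23}{3}$ ($T{\left(L \right)} = \left(-1\right) \left(- \frac{23}{3}\right) = \frac{23}{3}$)
$\frac{1}{T{\left(x \right)} - 40} = \frac{1}{\frac{23}{3} - 40} = \frac{1}{- \frac{97}{3}} = - \frac{3}{97}$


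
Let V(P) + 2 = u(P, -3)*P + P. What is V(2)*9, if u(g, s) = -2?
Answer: -36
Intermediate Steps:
V(P) = -2 - P (V(P) = -2 + (-2*P + P) = -2 - P)
V(2)*9 = (-2 - 1*2)*9 = (-2 - 2)*9 = -4*9 = -36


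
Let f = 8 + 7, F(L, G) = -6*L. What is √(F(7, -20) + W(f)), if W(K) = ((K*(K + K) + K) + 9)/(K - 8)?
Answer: 6*√35/7 ≈ 5.0709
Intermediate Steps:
f = 15
W(K) = (9 + K + 2*K²)/(-8 + K) (W(K) = ((K*(2*K) + K) + 9)/(-8 + K) = ((2*K² + K) + 9)/(-8 + K) = ((K + 2*K²) + 9)/(-8 + K) = (9 + K + 2*K²)/(-8 + K))
√(F(7, -20) + W(f)) = √(-6*7 + (9 + 15 + 2*15²)/(-8 + 15)) = √(-42 + (9 + 15 + 2*225)/7) = √(-42 + (9 + 15 + 450)/7) = √(-42 + (⅐)*474) = √(-42 + 474/7) = √(180/7) = 6*√35/7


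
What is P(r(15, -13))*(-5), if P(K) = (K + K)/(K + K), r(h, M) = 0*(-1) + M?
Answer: -5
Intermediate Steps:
r(h, M) = M (r(h, M) = 0 + M = M)
P(K) = 1 (P(K) = (2*K)/((2*K)) = (2*K)*(1/(2*K)) = 1)
P(r(15, -13))*(-5) = 1*(-5) = -5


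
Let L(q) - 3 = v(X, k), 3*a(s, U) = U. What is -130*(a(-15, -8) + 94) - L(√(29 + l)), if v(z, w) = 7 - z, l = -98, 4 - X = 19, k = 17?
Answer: -35695/3 ≈ -11898.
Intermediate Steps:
X = -15 (X = 4 - 1*19 = 4 - 19 = -15)
a(s, U) = U/3
L(q) = 25 (L(q) = 3 + (7 - 1*(-15)) = 3 + (7 + 15) = 3 + 22 = 25)
-130*(a(-15, -8) + 94) - L(√(29 + l)) = -130*((⅓)*(-8) + 94) - 1*25 = -130*(-8/3 + 94) - 25 = -130*274/3 - 25 = -35620/3 - 25 = -35695/3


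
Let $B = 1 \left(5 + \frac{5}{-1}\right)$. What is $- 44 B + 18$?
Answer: $18$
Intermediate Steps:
$B = 0$ ($B = 1 \left(5 + 5 \left(-1\right)\right) = 1 \left(5 - 5\right) = 1 \cdot 0 = 0$)
$- 44 B + 18 = \left(-44\right) 0 + 18 = 0 + 18 = 18$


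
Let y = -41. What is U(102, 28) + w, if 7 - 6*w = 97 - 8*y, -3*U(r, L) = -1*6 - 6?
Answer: -197/3 ≈ -65.667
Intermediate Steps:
U(r, L) = 4 (U(r, L) = -(-1*6 - 6)/3 = -(-6 - 6)/3 = -⅓*(-12) = 4)
w = -209/3 (w = 7/6 - (97 - 8*(-41))/6 = 7/6 - (97 + 328)/6 = 7/6 - ⅙*425 = 7/6 - 425/6 = -209/3 ≈ -69.667)
U(102, 28) + w = 4 - 209/3 = -197/3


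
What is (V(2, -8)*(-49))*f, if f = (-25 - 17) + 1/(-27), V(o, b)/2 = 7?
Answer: 778610/27 ≈ 28837.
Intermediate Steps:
V(o, b) = 14 (V(o, b) = 2*7 = 14)
f = -1135/27 (f = -42 - 1/27 = -1135/27 ≈ -42.037)
(V(2, -8)*(-49))*f = (14*(-49))*(-1135/27) = -686*(-1135/27) = 778610/27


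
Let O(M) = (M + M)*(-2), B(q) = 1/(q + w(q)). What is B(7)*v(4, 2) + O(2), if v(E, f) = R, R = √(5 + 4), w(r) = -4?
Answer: -7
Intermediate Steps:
B(q) = 1/(-4 + q) (B(q) = 1/(q - 4) = 1/(-4 + q))
O(M) = -4*M (O(M) = (2*M)*(-2) = -4*M)
R = 3 (R = √9 = 3)
v(E, f) = 3
B(7)*v(4, 2) + O(2) = 3/(-4 + 7) - 4*2 = 3/3 - 8 = (⅓)*3 - 8 = 1 - 8 = -7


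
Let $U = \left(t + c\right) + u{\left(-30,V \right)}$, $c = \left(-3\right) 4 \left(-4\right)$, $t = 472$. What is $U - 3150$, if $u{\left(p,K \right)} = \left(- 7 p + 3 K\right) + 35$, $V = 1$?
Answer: $-2382$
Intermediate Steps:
$u{\left(p,K \right)} = 35 - 7 p + 3 K$
$c = 48$ ($c = \left(-12\right) \left(-4\right) = 48$)
$U = 768$ ($U = \left(472 + 48\right) + \left(35 - -210 + 3 \cdot 1\right) = 520 + \left(35 + 210 + 3\right) = 520 + 248 = 768$)
$U - 3150 = 768 - 3150 = -2382$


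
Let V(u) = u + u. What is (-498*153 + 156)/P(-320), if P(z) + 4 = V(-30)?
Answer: 38019/32 ≈ 1188.1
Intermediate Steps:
V(u) = 2*u
P(z) = -64 (P(z) = -4 + 2*(-30) = -4 - 60 = -64)
(-498*153 + 156)/P(-320) = (-498*153 + 156)/(-64) = (-76194 + 156)*(-1/64) = -76038*(-1/64) = 38019/32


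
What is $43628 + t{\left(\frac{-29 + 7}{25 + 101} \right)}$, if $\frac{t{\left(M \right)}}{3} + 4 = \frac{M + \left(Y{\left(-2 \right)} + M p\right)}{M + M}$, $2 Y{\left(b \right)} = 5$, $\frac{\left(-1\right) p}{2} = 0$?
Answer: $\frac{1918225}{44} \approx 43596.0$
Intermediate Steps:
$p = 0$ ($p = \left(-2\right) 0 = 0$)
$Y{\left(b \right)} = \frac{5}{2}$ ($Y{\left(b \right)} = \frac{1}{2} \cdot 5 = \frac{5}{2}$)
$t{\left(M \right)} = -12 + \frac{3 \left(\frac{5}{2} + M\right)}{2 M}$ ($t{\left(M \right)} = -12 + 3 \frac{M + \left(\frac{5}{2} + M 0\right)}{M + M} = -12 + 3 \frac{M + \left(\frac{5}{2} + 0\right)}{2 M} = -12 + 3 \left(M + \frac{5}{2}\right) \frac{1}{2 M} = -12 + 3 \left(\frac{5}{2} + M\right) \frac{1}{2 M} = -12 + 3 \frac{\frac{5}{2} + M}{2 M} = -12 + \frac{3 \left(\frac{5}{2} + M\right)}{2 M}$)
$43628 + t{\left(\frac{-29 + 7}{25 + 101} \right)} = 43628 + \frac{3 \left(5 - 14 \frac{-29 + 7}{25 + 101}\right)}{4 \frac{-29 + 7}{25 + 101}} = 43628 + \frac{3 \left(5 - 14 \left(- \frac{22}{126}\right)\right)}{4 \left(- \frac{22}{126}\right)} = 43628 + \frac{3 \left(5 - 14 \left(\left(-22\right) \frac{1}{126}\right)\right)}{4 \left(\left(-22\right) \frac{1}{126}\right)} = 43628 + \frac{3 \left(5 - - \frac{22}{9}\right)}{4 \left(- \frac{11}{63}\right)} = 43628 + \frac{3}{4} \left(- \frac{63}{11}\right) \left(5 + \frac{22}{9}\right) = 43628 + \frac{3}{4} \left(- \frac{63}{11}\right) \frac{67}{9} = 43628 - \frac{1407}{44} = \frac{1918225}{44}$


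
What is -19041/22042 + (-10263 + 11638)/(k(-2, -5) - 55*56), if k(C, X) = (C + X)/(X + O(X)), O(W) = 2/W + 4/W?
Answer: -551381699/420759738 ≈ -1.3104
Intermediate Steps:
O(W) = 6/W
k(C, X) = (C + X)/(X + 6/X)
-19041/22042 + (-10263 + 11638)/(k(-2, -5) - 55*56) = -19041/22042 + (-10263 + 11638)/(-5*(-2 - 5)/(6 + (-5)**2) - 55*56) = -19041*1/22042 + 1375/(-5*(-7)/(6 + 25) - 3080) = -19041/22042 + 1375/(-5*(-7)/31 - 3080) = -19041/22042 + 1375/(-5*1/31*(-7) - 3080) = -19041/22042 + 1375/(35/31 - 3080) = -19041/22042 + 1375/(-95445/31) = -19041/22042 + 1375*(-31/95445) = -19041/22042 - 8525/19089 = -551381699/420759738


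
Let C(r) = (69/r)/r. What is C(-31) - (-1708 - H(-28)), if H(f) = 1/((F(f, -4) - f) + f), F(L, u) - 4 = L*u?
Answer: 190409973/111476 ≈ 1708.1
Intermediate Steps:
F(L, u) = 4 + L*u
H(f) = 1/(4 - 4*f) (H(f) = 1/(((4 + f*(-4)) - f) + f) = 1/(((4 - 4*f) - f) + f) = 1/((4 - 5*f) + f) = 1/(4 - 4*f))
C(r) = 69/r²
C(-31) - (-1708 - H(-28)) = 69/(-31)² - (-1708 - 1/(4*(1 - 1*(-28)))) = 69*(1/961) - (-1708 - 1/(4*(1 + 28))) = 69/961 - (-1708 - 1/(4*29)) = 69/961 - (-1708 - 1*1/116) = 69/961 - (-1708 - 1/116) = 69/961 - 1*(-198129/116) = 69/961 + 198129/116 = 190409973/111476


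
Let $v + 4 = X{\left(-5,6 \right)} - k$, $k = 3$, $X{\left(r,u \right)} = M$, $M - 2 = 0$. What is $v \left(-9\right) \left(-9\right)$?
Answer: $-405$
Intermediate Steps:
$M = 2$ ($M = 2 + 0 = 2$)
$X{\left(r,u \right)} = 2$
$v = -5$ ($v = -4 + \left(2 - 3\right) = -4 - 1 = -5$)
$v \left(-9\right) \left(-9\right) = \left(-5\right) \left(-9\right) \left(-9\right) = 45 \left(-9\right) = -405$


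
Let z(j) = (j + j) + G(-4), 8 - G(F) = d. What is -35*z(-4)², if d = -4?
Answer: -560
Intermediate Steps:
G(F) = 12 (G(F) = 8 - 1*(-4) = 8 + 4 = 12)
z(j) = 12 + 2*j (z(j) = (j + j) + 12 = 2*j + 12 = 12 + 2*j)
-35*z(-4)² = -35*(12 + 2*(-4))² = -35*(12 - 8)² = -35*4² = -35*16 = -560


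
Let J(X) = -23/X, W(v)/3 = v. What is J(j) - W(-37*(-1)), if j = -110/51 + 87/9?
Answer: -43686/383 ≈ -114.06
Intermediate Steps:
W(v) = 3*v
j = 383/51 (j = -110*1/51 + 87*(⅑) = -110/51 + 29/3 = 383/51 ≈ 7.5098)
J(j) - W(-37*(-1)) = -23/383/51 - 3*(-37*(-1)) = -23*51/383 - 3*37 = -1173/383 - 1*111 = -1173/383 - 111 = -43686/383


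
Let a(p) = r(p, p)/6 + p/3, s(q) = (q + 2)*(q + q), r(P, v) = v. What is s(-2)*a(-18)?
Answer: 0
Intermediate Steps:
s(q) = 2*q*(2 + q) (s(q) = (2 + q)*(2*q) = 2*q*(2 + q))
a(p) = p/2 (a(p) = p/6 + p/3 = p/2)
s(-2)*a(-18) = (2*(-2)*(2 - 2))*((½)*(-18)) = (2*(-2)*0)*(-9) = 0*(-9) = 0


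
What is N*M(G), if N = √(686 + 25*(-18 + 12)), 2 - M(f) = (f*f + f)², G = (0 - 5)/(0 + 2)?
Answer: -193*√134/8 ≈ -279.27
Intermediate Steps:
G = -5/2 ≈ -2.5000
M(f) = 2 - (f + f²)² (M(f) = 2 - (f*f + f)² = 2 - (f² + f)² = 2 - (f + f²)²)
N = 2*√134 (N = √(686 + 25*(-6)) = √(686 - 150) = √536 = 2*√134 ≈ 23.152)
N*M(G) = (2*√134)*(2 - (-5/2)²*(1 - 5/2)²) = (2*√134)*(2 - 1*25/4*(-3/2)²) = (2*√134)*(2 - 1*25/4*9/4) = (2*√134)*(2 - 225/16) = (2*√134)*(-193/16) = -193*√134/8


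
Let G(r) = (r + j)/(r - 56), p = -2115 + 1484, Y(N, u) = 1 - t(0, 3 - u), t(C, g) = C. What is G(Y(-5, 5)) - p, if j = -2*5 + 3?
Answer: 34711/55 ≈ 631.11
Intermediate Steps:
j = -7 (j = -10 + 3 = -7)
Y(N, u) = 1 (Y(N, u) = 1 - 1*0 = 1 + 0 = 1)
p = -631
G(r) = (-7 + r)/(-56 + r) (G(r) = (r - 7)/(r - 56) = (-7 + r)/(-56 + r))
G(Y(-5, 5)) - p = (-7 + 1)/(-56 + 1) - 1*(-631) = -6/(-55) + 631 = -1/55*(-6) + 631 = 6/55 + 631 = 34711/55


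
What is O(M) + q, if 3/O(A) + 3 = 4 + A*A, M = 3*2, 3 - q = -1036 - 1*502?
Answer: 57020/37 ≈ 1541.1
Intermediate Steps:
q = 1541 (q = 3 - (-1036 - 1*502) = 3 - (-1036 - 502) = 3 - 1*(-1538) = 3 + 1538 = 1541)
M = 6
O(A) = 3/(1 + A**2) (O(A) = 3/(-3 + (4 + A*A)) = 3/(-3 + (4 + A**2)) = 3/(1 + A**2))
O(M) + q = 3/(1 + 6**2) + 1541 = 3/(1 + 36) + 1541 = 3/37 + 1541 = 57020/37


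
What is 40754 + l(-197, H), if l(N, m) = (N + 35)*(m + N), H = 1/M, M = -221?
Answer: 16059790/221 ≈ 72669.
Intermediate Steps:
H = -1/221 (H = 1/(-221) = -1/221 ≈ -0.0045249)
l(N, m) = (35 + N)*(N + m)
40754 + l(-197, H) = 40754 + ((-197)² + 35*(-197) + 35*(-1/221) - 197*(-1/221)) = 40754 + (38809 - 6895 - 35/221 + 197/221) = 40754 + 7053156/221 = 16059790/221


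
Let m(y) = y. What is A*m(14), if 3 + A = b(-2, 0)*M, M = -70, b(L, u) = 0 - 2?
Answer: 1918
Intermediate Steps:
b(L, u) = -2
A = 137 (A = -3 - 2*(-70) = -3 + 140 = 137)
A*m(14) = 137*14 = 1918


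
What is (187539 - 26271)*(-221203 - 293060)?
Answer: -82934165484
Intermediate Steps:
(187539 - 26271)*(-221203 - 293060) = 161268*(-514263) = -82934165484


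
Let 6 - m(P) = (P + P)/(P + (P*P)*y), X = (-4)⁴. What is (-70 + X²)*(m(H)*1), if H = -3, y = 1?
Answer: 458262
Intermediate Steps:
X = 256
m(P) = 6 - 2*P/(P + P²) (m(P) = 6 - (P + P)/(P + (P*P)*1) = 6 - 2*P/(P + P²*1) = 6 - 2*P/(P + P²))
(-70 + X²)*(m(H)*1) = (-70 + 256²)*((2*(2 + 3*(-3))/(1 - 3))*1) = (-70 + 65536)*((2*(2 - 9)/(-2))*1) = 65466*((2*(-½)*(-7))*1) = 65466*(7*1) = 65466*7 = 458262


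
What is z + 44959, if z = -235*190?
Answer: 309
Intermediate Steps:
z = -44650
z + 44959 = -44650 + 44959 = 309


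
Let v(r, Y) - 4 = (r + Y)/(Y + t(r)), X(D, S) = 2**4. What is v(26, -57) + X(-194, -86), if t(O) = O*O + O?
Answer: 12869/645 ≈ 19.952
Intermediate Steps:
X(D, S) = 16
t(O) = O + O**2 (t(O) = O**2 + O = O + O**2)
v(r, Y) = 4 + (Y + r)/(Y + r*(1 + r)) (v(r, Y) = 4 + (r + Y)/(Y + r*(1 + r)) = 4 + (Y + r)/(Y + r*(1 + r)))
v(26, -57) + X(-194, -86) = (26 + 5*(-57) + 4*26*(1 + 26))/(-57 + 26*(1 + 26)) + 16 = (26 - 285 + 4*26*27)/(-57 + 26*27) + 16 = (26 - 285 + 2808)/(-57 + 702) + 16 = 2549/645 + 16 = 12869/645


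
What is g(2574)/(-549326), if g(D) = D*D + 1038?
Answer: -3313257/274663 ≈ -12.063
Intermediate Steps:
g(D) = 1038 + D**2 (g(D) = D**2 + 1038 = 1038 + D**2)
g(2574)/(-549326) = (1038 + 2574**2)/(-549326) = (1038 + 6625476)*(-1/549326) = 6626514*(-1/549326) = -3313257/274663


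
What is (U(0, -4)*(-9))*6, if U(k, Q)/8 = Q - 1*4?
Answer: 3456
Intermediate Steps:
U(k, Q) = -32 + 8*Q (U(k, Q) = 8*(Q - 1*4) = 8*(Q - 4) = 8*(-4 + Q) = -32 + 8*Q)
(U(0, -4)*(-9))*6 = ((-32 + 8*(-4))*(-9))*6 = ((-32 - 32)*(-9))*6 = -64*(-9)*6 = 576*6 = 3456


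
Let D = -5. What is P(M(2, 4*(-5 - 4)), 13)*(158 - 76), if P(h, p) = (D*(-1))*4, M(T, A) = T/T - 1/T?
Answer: 1640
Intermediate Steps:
M(T, A) = 1 - 1/T
P(h, p) = 20 (P(h, p) = -5*(-1)*4 = 5*4 = 20)
P(M(2, 4*(-5 - 4)), 13)*(158 - 76) = 20*(158 - 76) = 20*82 = 1640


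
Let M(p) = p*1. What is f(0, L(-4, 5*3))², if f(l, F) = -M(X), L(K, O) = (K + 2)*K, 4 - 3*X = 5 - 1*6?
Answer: 25/9 ≈ 2.7778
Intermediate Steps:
X = 5/3 (X = 4/3 - (5 - 1*6)/3 = 4/3 - (5 - 6)/3 = 4/3 - ⅓*(-1) = 4/3 + ⅓ = 5/3 ≈ 1.6667)
M(p) = p
L(K, O) = K*(2 + K) (L(K, O) = (2 + K)*K = K*(2 + K))
f(l, F) = -5/3 (f(l, F) = -1*5/3 = -5/3)
f(0, L(-4, 5*3))² = (-5/3)² = 25/9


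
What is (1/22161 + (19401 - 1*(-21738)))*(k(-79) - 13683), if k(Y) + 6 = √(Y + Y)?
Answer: -4160002136940/7387 + 911681380*I*√158/22161 ≈ -5.6315e+8 + 5.1711e+5*I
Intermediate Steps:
k(Y) = -6 + √2*√Y (k(Y) = -6 + √(Y + Y) = -6 + √(2*Y) = -6 + √2*√Y)
(1/22161 + (19401 - 1*(-21738)))*(k(-79) - 13683) = (1/22161 + (19401 - 1*(-21738)))*((-6 + √2*√(-79)) - 13683) = (1/22161 + (19401 + 21738))*((-6 + √2*(I*√79)) - 13683) = (1/22161 + 41139)*((-6 + I*√158) - 13683) = 911681380*(-13689 + I*√158)/22161 = -4160002136940/7387 + 911681380*I*√158/22161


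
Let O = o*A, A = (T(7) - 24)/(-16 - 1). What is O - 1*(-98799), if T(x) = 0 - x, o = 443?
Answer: 1693316/17 ≈ 99607.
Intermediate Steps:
T(x) = -x
A = 31/17 (A = (-1*7 - 24)/(-16 - 1) = (-7 - 24)/(-17) = -31*(-1/17) = 31/17 ≈ 1.8235)
O = 13733/17 (O = 443*(31/17) = 13733/17 ≈ 807.82)
O - 1*(-98799) = 13733/17 - 1*(-98799) = 13733/17 + 98799 = 1693316/17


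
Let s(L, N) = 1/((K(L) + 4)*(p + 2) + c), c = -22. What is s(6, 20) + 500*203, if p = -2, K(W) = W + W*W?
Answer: 2232999/22 ≈ 1.0150e+5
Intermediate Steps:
K(W) = W + W²
s(L, N) = -1/22 (s(L, N) = 1/((L*(1 + L) + 4)*(-2 + 2) - 22) = 1/((4 + L*(1 + L))*0 - 22) = 1/(0 - 22) = 1/(-22) = -1/22)
s(6, 20) + 500*203 = -1/22 + 500*203 = -1/22 + 101500 = 2232999/22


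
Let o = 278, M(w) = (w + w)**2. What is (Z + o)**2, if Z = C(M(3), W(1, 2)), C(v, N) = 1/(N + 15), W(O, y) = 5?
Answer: 30924721/400 ≈ 77312.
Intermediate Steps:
M(w) = 4*w**2 (M(w) = (2*w)**2 = 4*w**2)
C(v, N) = 1/(15 + N)
Z = 1/20 (Z = 1/(15 + 5) = 1/20 ≈ 0.050000)
(Z + o)**2 = (1/20 + 278)**2 = (5561/20)**2 = 30924721/400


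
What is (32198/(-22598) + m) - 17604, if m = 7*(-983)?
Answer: -276672114/11299 ≈ -24486.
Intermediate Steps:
m = -6881
(32198/(-22598) + m) - 17604 = (32198/(-22598) - 6881) - 17604 = (32198*(-1/22598) - 6881) - 17604 = (-16099/11299 - 6881) - 17604 = -77764518/11299 - 17604 = -276672114/11299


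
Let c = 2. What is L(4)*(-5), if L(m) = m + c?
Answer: -30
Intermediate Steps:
L(m) = 2 + m (L(m) = m + 2 = 2 + m)
L(4)*(-5) = (2 + 4)*(-5) = 6*(-5) = -30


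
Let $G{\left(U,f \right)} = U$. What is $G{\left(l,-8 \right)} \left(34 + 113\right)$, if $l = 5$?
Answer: $735$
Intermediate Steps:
$G{\left(l,-8 \right)} \left(34 + 113\right) = 5 \left(34 + 113\right) = 5 \cdot 147 = 735$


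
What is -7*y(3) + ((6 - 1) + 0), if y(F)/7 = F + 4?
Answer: -338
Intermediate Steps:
y(F) = 28 + 7*F (y(F) = 7*(F + 4) = 7*(4 + F) = 28 + 7*F)
-7*y(3) + ((6 - 1) + 0) = -7*(28 + 7*3) + ((6 - 1) + 0) = -7*(28 + 21) + (5 + 0) = -7*49 + 5 = -343 + 5 = -338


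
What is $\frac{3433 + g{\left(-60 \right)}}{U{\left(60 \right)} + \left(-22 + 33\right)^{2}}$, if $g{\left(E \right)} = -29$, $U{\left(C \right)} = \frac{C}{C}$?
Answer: $\frac{1702}{61} \approx 27.902$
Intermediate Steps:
$U{\left(C \right)} = 1$
$\frac{3433 + g{\left(-60 \right)}}{U{\left(60 \right)} + \left(-22 + 33\right)^{2}} = \frac{3433 - 29}{1 + \left(-22 + 33\right)^{2}} = \frac{3404}{1 + 11^{2}} = \frac{3404}{1 + 121} = \frac{3404}{122} = 3404 \cdot \frac{1}{122} = \frac{1702}{61}$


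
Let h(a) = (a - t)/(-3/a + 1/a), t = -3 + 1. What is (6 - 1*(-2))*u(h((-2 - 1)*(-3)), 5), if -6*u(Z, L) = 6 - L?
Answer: -4/3 ≈ -1.3333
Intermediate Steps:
t = -2
h(a) = -a*(2 + a)/2 (h(a) = (a - 1*(-2))/(-3/a + 1/a) = (a + 2)/(-3/a + 1/a) = (2 + a)/((-2/a)) = (2 + a)*(-a/2) = -a*(2 + a)/2)
u(Z, L) = -1 + L/6 (u(Z, L) = -(6 - L)/6 = -1 + L/6)
(6 - 1*(-2))*u(h((-2 - 1)*(-3)), 5) = (6 - 1*(-2))*(-1 + (1/6)*5) = (6 + 2)*(-1 + 5/6) = 8*(-1/6) = -4/3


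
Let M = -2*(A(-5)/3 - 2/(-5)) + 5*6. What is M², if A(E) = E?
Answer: 238144/225 ≈ 1058.4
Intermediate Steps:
M = 488/15 (M = -2*(-5/3 - 2/(-5)) + 5*6 = -2*(-5*⅓ - 2*(-⅕)) + 30 = -2*(-5/3 + ⅖) + 30 = -2*(-19/15) + 30 = 38/15 + 30 = 488/15 ≈ 32.533)
M² = (488/15)² = 238144/225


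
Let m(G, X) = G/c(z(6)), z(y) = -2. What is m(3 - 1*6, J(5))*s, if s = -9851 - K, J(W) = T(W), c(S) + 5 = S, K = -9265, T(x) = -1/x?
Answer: -1758/7 ≈ -251.14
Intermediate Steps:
c(S) = -5 + S
J(W) = -1/W
s = -586 (s = -9851 - 1*(-9265) = -9851 + 9265 = -586)
m(G, X) = -G/7 (m(G, X) = G/(-5 - 2) = G/(-7) = G*(-⅐) = -G/7)
m(3 - 1*6, J(5))*s = -(3 - 1*6)/7*(-586) = -(3 - 6)/7*(-586) = -⅐*(-3)*(-586) = (3/7)*(-586) = -1758/7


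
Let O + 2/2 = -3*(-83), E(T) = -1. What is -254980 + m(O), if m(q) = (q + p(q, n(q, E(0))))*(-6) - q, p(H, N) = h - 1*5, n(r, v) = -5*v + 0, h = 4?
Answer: -256710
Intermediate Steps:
n(r, v) = -5*v
p(H, N) = -1 (p(H, N) = 4 - 1*5 = 4 - 5 = -1)
O = 248 (O = -1 - 3*(-83) = -1 + 249 = 248)
m(q) = 6 - 7*q (m(q) = (q - 1)*(-6) - q = (-1 + q)*(-6) - q = (6 - 6*q) - q = 6 - 7*q)
-254980 + m(O) = -254980 + (6 - 7*248) = -254980 + (6 - 1736) = -254980 - 1730 = -256710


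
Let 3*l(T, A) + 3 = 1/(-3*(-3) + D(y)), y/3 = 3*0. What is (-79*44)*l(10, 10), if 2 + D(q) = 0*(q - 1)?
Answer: 69520/21 ≈ 3310.5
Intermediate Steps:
y = 0 (y = 3*(3*0) = 3*0 = 0)
D(q) = -2 (D(q) = -2 + 0*(q - 1) = -2 + 0*(-1 + q) = -2 + 0 = -2)
l(T, A) = -20/21 (l(T, A) = -1 + 1/(3*(-3*(-3) - 2)) = -1 + 1/(3*(9 - 2)) = -1 + (⅓)/7 = -1 + (⅓)*(⅐) = -1 + 1/21 = -20/21)
(-79*44)*l(10, 10) = -79*44*(-20/21) = -3476*(-20/21) = 69520/21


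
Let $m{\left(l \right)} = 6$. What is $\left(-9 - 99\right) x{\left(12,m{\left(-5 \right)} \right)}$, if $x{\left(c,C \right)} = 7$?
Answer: $-756$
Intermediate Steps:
$\left(-9 - 99\right) x{\left(12,m{\left(-5 \right)} \right)} = \left(-9 - 99\right) 7 = \left(-108\right) 7 = -756$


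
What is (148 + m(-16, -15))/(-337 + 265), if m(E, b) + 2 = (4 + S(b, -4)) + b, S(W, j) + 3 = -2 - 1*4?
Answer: -7/4 ≈ -1.7500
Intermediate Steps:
S(W, j) = -9 (S(W, j) = -3 + (-2 - 1*4) = -3 + (-2 - 4) = -3 - 6 = -9)
m(E, b) = -7 + b (m(E, b) = -2 + ((4 - 9) + b) = -2 + (-5 + b) = -7 + b)
(148 + m(-16, -15))/(-337 + 265) = (148 + (-7 - 15))/(-337 + 265) = (148 - 22)/(-72) = 126*(-1/72) = -7/4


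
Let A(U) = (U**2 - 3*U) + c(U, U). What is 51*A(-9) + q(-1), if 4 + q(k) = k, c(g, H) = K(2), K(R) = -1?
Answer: 5452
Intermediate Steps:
c(g, H) = -1
q(k) = -4 + k
A(U) = -1 + U**2 - 3*U (A(U) = (U**2 - 3*U) - 1 = -1 + U**2 - 3*U)
51*A(-9) + q(-1) = 51*(-1 + (-9)**2 - 3*(-9)) + (-4 - 1) = 51*(-1 + 81 + 27) - 5 = 51*107 - 5 = 5457 - 5 = 5452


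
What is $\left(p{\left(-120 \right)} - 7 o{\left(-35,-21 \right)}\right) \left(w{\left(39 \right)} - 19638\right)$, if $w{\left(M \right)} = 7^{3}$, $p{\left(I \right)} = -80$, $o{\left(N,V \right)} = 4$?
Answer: $2083860$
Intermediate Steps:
$w{\left(M \right)} = 343$
$\left(p{\left(-120 \right)} - 7 o{\left(-35,-21 \right)}\right) \left(w{\left(39 \right)} - 19638\right) = \left(-80 - 28\right) \left(343 - 19638\right) = \left(-80 - 28\right) \left(-19295\right) = \left(-108\right) \left(-19295\right) = 2083860$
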